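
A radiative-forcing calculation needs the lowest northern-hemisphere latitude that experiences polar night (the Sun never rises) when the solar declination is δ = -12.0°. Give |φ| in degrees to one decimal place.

Polar night requires cos H₀ = −tan φ tan δ ≥ 1, i.e. tan φ tan δ ≤ −1.
The boundary is |tan φ| · |tan δ| = 1, so |φ| = 90° − |δ| = 90° − 12.0° = 78.0° in the northern hemisphere.

|φ| = 78.0°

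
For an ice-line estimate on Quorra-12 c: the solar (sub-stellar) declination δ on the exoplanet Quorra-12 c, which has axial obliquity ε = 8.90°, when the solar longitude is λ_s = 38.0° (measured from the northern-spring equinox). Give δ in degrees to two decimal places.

δ = +5.47°

sin δ = sin ε · sin λ_s = sin 8.90° × sin 38.0° = 0.095249.
δ = arcsin(0.095249) = +5.47°.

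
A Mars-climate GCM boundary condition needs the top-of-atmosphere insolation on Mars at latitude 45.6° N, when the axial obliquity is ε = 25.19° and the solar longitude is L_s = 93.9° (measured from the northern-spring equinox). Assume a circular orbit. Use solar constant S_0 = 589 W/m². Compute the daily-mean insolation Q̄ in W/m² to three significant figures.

Solar declination: sin δ = sin ε · sin L_s = sin 25.19° × sin 93.9° = 0.42464, so δ = +25.128°.
cos h₀ = −tan(+45.6°) tan(+25.128°) = -0.4789, h₀ = 2.0703 rad.
Bracket: h₀ sin ϕ sin δ + cos ϕ cos δ sin h₀ = 2.0703×0.71447×0.42464 + 0.69966×0.90536×0.87784 = 0.628114 + 0.556063 = 1.184177.
Q̄ = (S_0/π) × [bracket] = (589/π) × 1.184177 = 222.0 W/m².

Q̄ ≈ 222 W/m²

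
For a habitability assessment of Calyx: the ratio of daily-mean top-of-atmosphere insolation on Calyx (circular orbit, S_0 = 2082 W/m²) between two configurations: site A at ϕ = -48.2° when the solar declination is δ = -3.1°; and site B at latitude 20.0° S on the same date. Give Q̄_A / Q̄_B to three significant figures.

Q̄_A / Q̄_B ≈ 0.755

— Configuration A (ϕ=-48.2°):
cos h₀ = −tan(-48.2°) tan(-3.100°) = -0.0606, h₀ = 1.6314 rad.
Bracket: h₀ sin ϕ sin δ + cos ϕ cos δ sin h₀ = 1.6314×-0.74548×-0.05408 + 0.66653×0.99854×0.99816 = 0.065771 + 0.664332 = 0.730103.
Q̄ = (S_0/π) × [bracket] = (2082/π) × 0.730103 = 483.85 W/m².
— Configuration B (ϕ=-20.0°):
cos h₀ = −tan(-20.0°) tan(-3.100°) = -0.0197, h₀ = 1.5905 rad.
Bracket: h₀ sin ϕ sin δ + cos ϕ cos δ sin h₀ = 1.5905×-0.34202×-0.05408 + 0.93969×0.99854×0.99981 = 0.029419 + 0.938140 = 0.967559.
Q̄ = (S_0/π) × [bracket] = (2082/π) × 0.967559 = 641.22 W/m².
Ratio Q̄_A / Q̄_B = 483.85 / 641.22 = 0.7546.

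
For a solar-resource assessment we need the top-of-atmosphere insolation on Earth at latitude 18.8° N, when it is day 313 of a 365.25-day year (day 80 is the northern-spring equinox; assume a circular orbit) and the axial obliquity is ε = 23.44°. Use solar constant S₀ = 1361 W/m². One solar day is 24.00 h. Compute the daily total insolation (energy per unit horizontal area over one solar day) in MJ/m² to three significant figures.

Solar longitude: λ_s = 360° × (313 − 80)/365.25 = 229.651°.
sin δ = sin 23.44° × sin 229.651° = -0.30316, so δ = -17.648°.
cos H₀ = −tan(+18.8°) tan(-17.648°) = 0.1083, H₀ = 1.4623 rad.
Bracket: H₀ sin φ sin δ + cos φ cos δ sin H₀ = 1.4623×0.32227×-0.30316 + 0.94665×0.95294×0.99412 = -0.142866 + 0.896796 = 0.753930.
Q̄ = (S₀/π) × [bracket] = (1361/π) × 0.753930 = 326.62 W/m².
Daily total = Q̄ × 24.00 h × 3600 s/h = 326.62 × 24.00 × 3600 / 10⁶ = 28.22 MJ/m².

28.2 MJ/m²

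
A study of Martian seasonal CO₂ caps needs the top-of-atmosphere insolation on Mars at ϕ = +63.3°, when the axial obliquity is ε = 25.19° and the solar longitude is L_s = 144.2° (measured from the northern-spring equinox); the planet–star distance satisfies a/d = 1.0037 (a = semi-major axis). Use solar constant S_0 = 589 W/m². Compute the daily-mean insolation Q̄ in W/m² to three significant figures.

Q̄ ≈ 159 W/m²

Solar declination: sin δ = sin ε · sin L_s = sin 25.19° × sin 144.2° = 0.24897, so δ = +14.417°.
cos h₀ = −tan(+63.3°) tan(+14.417°) = -0.5111, h₀ = 2.1073 rad.
Bracket: h₀ sin ϕ sin δ + cos ϕ cos δ sin h₀ = 2.1073×0.89337×0.24897 + 0.44932×0.96851×0.85951 = 0.468711 + 0.374034 = 0.842745.
Inverse-square distance factor (a/d)² = 1.0037² = 1.007414.
Q̄ = (S_0/π) × 1.007414 × [bracket] = (589/π) × 1.007414 × 0.842745 = 159.2 W/m².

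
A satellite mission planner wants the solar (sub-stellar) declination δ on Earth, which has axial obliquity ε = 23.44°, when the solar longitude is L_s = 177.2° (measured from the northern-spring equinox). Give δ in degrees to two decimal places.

δ = +1.11°

sin δ = sin ε · sin L_s = sin 23.44° × sin 177.2° = 0.019432.
δ = arcsin(0.019432) = +1.11°.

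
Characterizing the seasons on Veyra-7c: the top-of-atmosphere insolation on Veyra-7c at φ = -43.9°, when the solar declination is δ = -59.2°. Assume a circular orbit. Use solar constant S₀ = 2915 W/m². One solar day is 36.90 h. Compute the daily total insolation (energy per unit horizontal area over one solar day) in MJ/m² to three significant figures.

cos H₀ = −tan(-43.9°) tan(-59.200°) = -1.6143 ≤ −1 ⇒ polar day, H₀ = π.
Bracket: H₀ sin φ sin δ + cos φ cos δ sin H₀ = 3.1416×-0.69340×-0.85896 + 0.72055×0.51204×0.00000 = 1.871146 + 0.000000 = 1.871146.
Q̄ = (S₀/π) × [bracket] = (2915/π) × 1.871146 = 1736.2 W/m².
Daily total = Q̄ × 36.90 h × 3600 s/h = 1736.2 × 36.90 × 3600 / 10⁶ = 230.6 MJ/m².

231 MJ/m²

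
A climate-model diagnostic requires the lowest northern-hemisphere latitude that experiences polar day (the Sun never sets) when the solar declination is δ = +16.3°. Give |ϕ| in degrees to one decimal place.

Polar day requires cos h₀ = −tan ϕ tan δ ≤ −1, i.e. tan ϕ tan δ ≥ 1.
The boundary is |tan ϕ| · |tan δ| = 1, so |ϕ| = 90° − |δ| = 90° − 16.3° = 73.7° in the northern hemisphere.

|ϕ| = 73.7°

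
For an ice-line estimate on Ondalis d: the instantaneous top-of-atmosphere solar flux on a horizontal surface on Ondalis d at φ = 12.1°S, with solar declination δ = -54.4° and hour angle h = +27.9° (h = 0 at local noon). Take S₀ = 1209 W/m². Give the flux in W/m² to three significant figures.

814 W/m²

cos θ_z = sin φ sin δ + cos φ cos δ cos h = 0.170441 + 0.503031 = 0.673472.
Flux = S₀ · cos θ_z = 1209 × 0.673472 = 814.2 W/m².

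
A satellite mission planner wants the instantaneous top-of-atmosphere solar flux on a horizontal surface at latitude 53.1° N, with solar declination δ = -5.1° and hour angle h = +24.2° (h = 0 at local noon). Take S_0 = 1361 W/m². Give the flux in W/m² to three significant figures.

646 W/m²

cos θ_z = sin ϕ sin δ + cos ϕ cos δ cos h = -0.071087 + 0.545487 = 0.474400.
Flux = S_0 · cos θ_z = 1361 × 0.474400 = 645.7 W/m².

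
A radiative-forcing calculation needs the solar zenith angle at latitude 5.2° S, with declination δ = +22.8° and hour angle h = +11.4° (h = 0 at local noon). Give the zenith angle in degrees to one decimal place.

θ_z = 30.1°

cos θ_z = sin φ sin δ + cos φ cos δ cos h = -0.035122 + 0.899957 = 0.864835.
θ_z = arccos(0.864835) = 30.1°.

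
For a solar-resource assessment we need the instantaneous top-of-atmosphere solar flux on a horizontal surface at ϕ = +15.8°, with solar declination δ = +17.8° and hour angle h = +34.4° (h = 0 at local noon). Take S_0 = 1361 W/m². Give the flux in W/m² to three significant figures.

1.14e+03 W/m²

cos θ_z = sin ϕ sin δ + cos ϕ cos δ cos h = 0.083235 + 0.755933 = 0.839168.
Flux = S_0 · cos θ_z = 1361 × 0.839168 = 1142 W/m².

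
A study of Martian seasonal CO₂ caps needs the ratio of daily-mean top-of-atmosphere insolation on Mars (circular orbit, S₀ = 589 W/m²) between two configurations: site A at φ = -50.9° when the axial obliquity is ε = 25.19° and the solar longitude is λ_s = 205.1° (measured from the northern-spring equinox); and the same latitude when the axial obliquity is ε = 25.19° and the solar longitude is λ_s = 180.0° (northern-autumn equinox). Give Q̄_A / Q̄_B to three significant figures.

— Configuration A (φ=-50.9°):
Solar declination: sin δ = sin ε · sin λ_s = sin 25.19° × sin 205.1° = -0.18055, so δ = -10.402°.
cos H₀ = −tan(-50.9°) tan(-10.402°) = -0.2259, H₀ = 1.7986 rad.
Bracket: H₀ sin φ sin δ + cos φ cos δ sin H₀ = 1.7986×-0.77605×-0.18055 + 0.63068×0.98357×0.97416 = 0.252012 + 0.604289 = 0.856301.
Q̄ = (S₀/π) × [bracket] = (589/π) × 0.856301 = 160.54 W/m².
— Configuration B (φ=-50.9°):
Solar declination: sin δ = sin ε · sin λ_s = sin 25.19° × sin 180.0° = 0.00000, so δ = +0.000°.
cos H₀ = −tan(-50.9°) tan(+0.000°) = 0.0000, H₀ = 1.5708 rad.
Bracket: H₀ sin φ sin δ + cos φ cos δ sin H₀ = 1.5708×-0.77605×0.00000 + 0.63068×1.00000×1.00000 = -0.000000 + 0.630680 = 0.630680.
Q̄ = (S₀/π) × [bracket] = (589/π) × 0.630680 = 118.24 W/m².
Ratio Q̄_A / Q̄_B = 160.54 / 118.24 = 1.358.

Q̄_A / Q̄_B ≈ 1.36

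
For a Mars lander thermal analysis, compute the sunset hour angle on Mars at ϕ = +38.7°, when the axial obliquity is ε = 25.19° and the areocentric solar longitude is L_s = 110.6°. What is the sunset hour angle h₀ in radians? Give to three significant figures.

sin δ = sin 25.19° × sin 110.6° = 0.39841, so δ = +23.479°.
cos h₀ = −tan ϕ · tan δ = −tan(+38.7°) × tan(+23.479°) = -0.3480, so h₀ = 1.9262 rad = 110.36°.

h₀ = 1.93 rad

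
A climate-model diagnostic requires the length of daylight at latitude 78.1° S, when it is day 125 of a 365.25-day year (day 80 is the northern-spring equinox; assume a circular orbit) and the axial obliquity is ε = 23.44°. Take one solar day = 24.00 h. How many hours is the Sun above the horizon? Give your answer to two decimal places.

0.00 h

Solar longitude: L_s = 360° × (125 − 80)/365.25 = 44.353°.
sin δ = sin 23.44° × sin 44.353° = 0.27809, so δ = +16.146°.
cos h₀ = −tan ϕ · tan δ = 1.3738 ≥ 1, so the Sun never rises (polar night) and h₀ = 0.
Daylight = 2h₀/(2π) × 24.00 h = (0.0000/π) × 24.00 = 0.00 h.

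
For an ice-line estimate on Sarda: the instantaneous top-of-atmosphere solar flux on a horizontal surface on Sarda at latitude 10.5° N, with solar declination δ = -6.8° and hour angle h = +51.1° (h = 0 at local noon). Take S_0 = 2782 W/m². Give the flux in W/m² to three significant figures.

cos θ_z = sin ϕ sin δ + cos ϕ cos δ cos h = -0.021577 + 0.613104 = 0.591527.
Flux = S_0 · cos θ_z = 2782 × 0.591527 = 1646 W/m².

1.65e+03 W/m²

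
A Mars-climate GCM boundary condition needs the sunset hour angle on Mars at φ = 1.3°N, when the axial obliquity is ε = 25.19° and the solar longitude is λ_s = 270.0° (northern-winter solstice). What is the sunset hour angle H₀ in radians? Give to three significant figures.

Solar declination: sin δ = sin ε · sin λ_s = sin 25.19° × sin 270.0° = -0.42562, so δ = -25.190°.
cos H₀ = −tan φ · tan δ = −tan(+1.3°) × tan(-25.190°) = 0.0107, so H₀ = 1.5601 rad = 89.39°.

H₀ = 1.56 rad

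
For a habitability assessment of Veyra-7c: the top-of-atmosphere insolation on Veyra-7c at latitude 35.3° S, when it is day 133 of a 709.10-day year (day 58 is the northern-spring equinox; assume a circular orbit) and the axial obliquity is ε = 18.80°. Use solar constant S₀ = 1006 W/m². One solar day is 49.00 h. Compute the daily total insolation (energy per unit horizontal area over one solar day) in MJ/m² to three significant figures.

Solar longitude: λ_s = 360° × (133 − 58)/709.10 = 38.076°.
sin δ = sin 18.80° × sin 38.076° = 0.19875, so δ = +11.464°.
cos H₀ = −tan(-35.3°) tan(+11.464°) = 0.1436, H₀ = 1.4267 rad.
Bracket: H₀ sin φ sin δ + cos φ cos δ sin H₀ = 1.4267×-0.57786×0.19875 + 0.81614×0.98005×0.98964 = -0.163856 + 0.791571 = 0.627715.
Q̄ = (S₀/π) × [bracket] = (1006/π) × 0.627715 = 201.01 W/m².
Daily total = Q̄ × 49.00 h × 3600 s/h = 201.01 × 49.00 × 3600 / 10⁶ = 35.46 MJ/m².

35.5 MJ/m²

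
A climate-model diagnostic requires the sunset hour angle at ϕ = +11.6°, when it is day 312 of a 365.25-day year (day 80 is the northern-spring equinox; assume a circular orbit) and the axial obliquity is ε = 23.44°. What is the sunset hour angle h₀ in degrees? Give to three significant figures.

Solar longitude: L_s = 360° × (312 − 80)/365.25 = 228.665°.
sin δ = sin 23.44° × sin 228.665° = -0.29869, so δ = -17.379°.
cos h₀ = −tan ϕ · tan δ = −tan(+11.6°) × tan(-17.379°) = 0.0642, so h₀ = 1.5065 rad = 86.32°.

h₀ = 86.3°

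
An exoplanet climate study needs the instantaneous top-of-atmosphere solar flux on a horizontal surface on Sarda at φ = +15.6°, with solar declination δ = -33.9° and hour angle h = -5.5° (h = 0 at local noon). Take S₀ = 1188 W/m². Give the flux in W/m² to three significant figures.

767 W/m²

cos θ_z = sin φ sin δ + cos φ cos δ cos h = -0.149989 + 0.795756 = 0.645767.
Flux = S₀ · cos θ_z = 1188 × 0.645767 = 767.2 W/m².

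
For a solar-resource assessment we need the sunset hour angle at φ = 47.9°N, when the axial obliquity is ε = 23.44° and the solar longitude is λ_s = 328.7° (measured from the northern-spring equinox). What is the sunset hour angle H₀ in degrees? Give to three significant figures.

H₀ = 76.5°

Solar declination: sin δ = sin ε · sin λ_s = sin 23.44° × sin 328.7° = -0.20666, so δ = -11.927°.
cos H₀ = −tan φ · tan δ = −tan(+47.9°) × tan(-11.927°) = 0.2338, so H₀ = 1.3349 rad = 76.48°.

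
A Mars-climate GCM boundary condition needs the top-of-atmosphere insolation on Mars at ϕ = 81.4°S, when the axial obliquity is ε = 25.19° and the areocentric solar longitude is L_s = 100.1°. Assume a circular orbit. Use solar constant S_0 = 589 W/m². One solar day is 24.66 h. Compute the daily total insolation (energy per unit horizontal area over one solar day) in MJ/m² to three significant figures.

0.00 MJ/m²

sin δ = sin 25.19° × sin 100.1° = 0.41903, so δ = +24.773°.
cos h₀ = −tan(-81.4°) tan(+24.773°) = 3.0515 ≥ 1 ⇒ polar night, h₀ = 0 and Q̄ = 0.
Daily total = Q̄ × 24.66 h × 3600 s/h = 0.00 MJ/m².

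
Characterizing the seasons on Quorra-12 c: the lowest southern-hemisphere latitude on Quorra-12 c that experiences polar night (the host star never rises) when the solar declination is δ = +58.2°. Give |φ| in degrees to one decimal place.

|φ| = 31.8°

Polar night requires cos H₀ = −tan φ tan δ ≥ 1, i.e. tan φ tan δ ≤ −1.
The boundary is |tan φ| · |tan δ| = 1, so |φ| = 90° − |δ| = 90° − 58.2° = 31.8° in the southern hemisphere.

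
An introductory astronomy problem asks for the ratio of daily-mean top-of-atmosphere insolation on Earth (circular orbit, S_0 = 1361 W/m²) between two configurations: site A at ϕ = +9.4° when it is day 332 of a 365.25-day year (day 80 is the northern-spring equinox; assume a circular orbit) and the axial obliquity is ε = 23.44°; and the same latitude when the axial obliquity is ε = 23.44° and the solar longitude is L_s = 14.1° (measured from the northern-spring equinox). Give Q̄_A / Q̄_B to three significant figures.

Q̄_A / Q̄_B ≈ 0.818

— Configuration A (ϕ=+9.4°):
Solar longitude: L_s = 360° × (332 − 80)/365.25 = 248.378°.
sin δ = sin 23.44° × sin 248.378° = -0.36980, so δ = -21.703°.
cos h₀ = −tan(+9.4°) tan(-21.703°) = 0.0659, h₀ = 1.5049 rad.
Bracket: h₀ sin ϕ sin δ + cos ϕ cos δ sin h₀ = 1.5049×0.16333×-0.36980 + 0.98657×0.92911×0.99783 = -0.090895 + 0.914643 = 0.823748.
Q̄ = (S_0/π) × [bracket] = (1361/π) × 0.823748 = 356.86 W/m².
— Configuration B (ϕ=+9.4°):
Solar declination: sin δ = sin ε · sin L_s = sin 23.44° × sin 14.1° = 0.09691, so δ = +5.561°.
cos h₀ = −tan(+9.4°) tan(+5.561°) = -0.0161, h₀ = 1.5869 rad.
Bracket: h₀ sin ϕ sin δ + cos ϕ cos δ sin h₀ = 1.5869×0.16333×0.09691 + 0.98657×0.99529×0.99987 = 0.025118 + 0.981796 = 1.006914.
Q̄ = (S_0/π) × [bracket] = (1361/π) × 1.006914 = 436.22 W/m².
Ratio Q̄_A / Q̄_B = 356.86 / 436.22 = 0.8181.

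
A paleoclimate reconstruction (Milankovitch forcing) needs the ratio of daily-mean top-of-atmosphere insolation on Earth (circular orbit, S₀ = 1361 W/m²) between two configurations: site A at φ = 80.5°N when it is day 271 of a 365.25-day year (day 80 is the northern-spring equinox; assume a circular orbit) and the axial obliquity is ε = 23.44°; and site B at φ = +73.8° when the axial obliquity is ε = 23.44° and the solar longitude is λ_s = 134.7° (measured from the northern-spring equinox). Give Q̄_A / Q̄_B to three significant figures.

Q̄_A / Q̄_B ≈ 0.101

— Configuration A (φ=+80.5°):
Solar longitude: λ_s = 360° × (271 − 80)/365.25 = 188.255°.
sin δ = sin 23.44° × sin 188.255° = -0.05711, so δ = -3.274°.
cos H₀ = −tan(+80.5°) tan(-3.274°) = 0.3418, H₀ = 1.2219 rad.
Bracket: H₀ sin φ sin δ + cos φ cos δ sin H₀ = 1.2219×0.98629×-0.05711 + 0.16505×0.99837×0.93976 = -0.068826 + 0.154855 = 0.086029.
Q̄ = (S₀/π) × [bracket] = (1361/π) × 0.086029 = 37.269 W/m².
— Configuration B (φ=+73.8°):
Solar declination: sin δ = sin ε · sin λ_s = sin 23.44° × sin 134.7° = 0.28275, so δ = +16.424°.
cos H₀ = −tan(+73.8°) tan(+16.424°) = -1.0146 ≤ −1 ⇒ polar day, H₀ = π.
Bracket: H₀ sin φ sin δ + cos φ cos δ sin H₀ = 3.1416×0.96029×0.28275 + 0.27899×0.95919×0.00000 = 0.853014 + 0.000000 = 0.853014.
Q̄ = (S₀/π) × [bracket] = (1361/π) × 0.853014 = 369.54 W/m².
Ratio Q̄_A / Q̄_B = 37.269 / 369.54 = 0.1009.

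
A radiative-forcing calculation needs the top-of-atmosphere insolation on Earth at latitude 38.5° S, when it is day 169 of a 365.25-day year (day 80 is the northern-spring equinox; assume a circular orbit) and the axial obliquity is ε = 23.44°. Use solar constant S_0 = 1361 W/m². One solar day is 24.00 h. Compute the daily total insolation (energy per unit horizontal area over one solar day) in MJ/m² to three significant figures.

Solar longitude: L_s = 360° × (169 − 80)/365.25 = 87.721°.
sin δ = sin 23.44° × sin 87.721° = 0.39747, so δ = +23.420°.
cos h₀ = −tan(-38.5°) tan(+23.420°) = 0.3446, h₀ = 1.2190 rad.
Bracket: h₀ sin ϕ sin δ + cos ϕ cos δ sin h₀ = 1.2190×-0.62251×0.39747 + 0.78261×0.91761×0.93877 = -0.301616 + 0.674160 = 0.372544.
Q̄ = (S_0/π) × [bracket] = (1361/π) × 0.372544 = 161.39 W/m².
Daily total = Q̄ × 24.00 h × 3600 s/h = 161.39 × 24.00 × 3600 / 10⁶ = 13.94 MJ/m².

13.9 MJ/m²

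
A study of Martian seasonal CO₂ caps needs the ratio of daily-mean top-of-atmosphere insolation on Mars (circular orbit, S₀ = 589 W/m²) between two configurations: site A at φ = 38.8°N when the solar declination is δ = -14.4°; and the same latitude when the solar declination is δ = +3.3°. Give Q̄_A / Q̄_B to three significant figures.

— Configuration A (φ=+38.8°):
cos H₀ = −tan(+38.8°) tan(-14.400°) = 0.2064, H₀ = 1.3629 rad.
Bracket: H₀ sin φ sin δ + cos φ cos δ sin H₀ = 1.3629×0.62660×-0.24869 + 0.77934×0.96858×0.97846 = -0.212380 + 0.738594 = 0.526214.
Q̄ = (S₀/π) × [bracket] = (589/π) × 0.526214 = 98.657 W/m².
— Configuration B (φ=+38.8°):
cos H₀ = −tan(+38.8°) tan(+3.300°) = -0.0464, H₀ = 1.6172 rad.
Bracket: H₀ sin φ sin δ + cos φ cos δ sin H₀ = 1.6172×0.62660×0.05756 + 0.77934×0.99834×0.99892 = 0.058328 + 0.777206 = 0.835534.
Q̄ = (S₀/π) × [bracket] = (589/π) × 0.835534 = 156.65 W/m².
Ratio Q̄_A / Q̄_B = 98.657 / 156.65 = 0.6298.

Q̄_A / Q̄_B ≈ 0.630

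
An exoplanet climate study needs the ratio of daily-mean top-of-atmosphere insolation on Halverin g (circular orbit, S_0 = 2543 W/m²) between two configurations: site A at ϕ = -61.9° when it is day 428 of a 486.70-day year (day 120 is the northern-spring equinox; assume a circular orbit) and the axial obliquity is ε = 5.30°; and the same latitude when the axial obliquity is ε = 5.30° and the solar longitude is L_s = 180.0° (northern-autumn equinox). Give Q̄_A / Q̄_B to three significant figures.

Q̄_A / Q̄_B ≈ 1.21

— Configuration A (ϕ=-61.9°):
Solar longitude: L_s = 360° × (428 − 120)/486.70 = 227.820°.
sin δ = sin 5.30° × sin 227.820° = -0.06845, so δ = -3.925°.
cos h₀ = −tan(-61.9°) tan(-3.925°) = -0.1285, h₀ = 1.6996 rad.
Bracket: h₀ sin ϕ sin δ + cos ϕ cos δ sin h₀ = 1.6996×-0.88213×-0.06845 + 0.47101×0.99765×0.99171 = 0.102625 + 0.466008 = 0.568633.
Q̄ = (S_0/π) × [bracket] = (2543/π) × 0.568633 = 460.29 W/m².
— Configuration B (ϕ=-61.9°):
Solar declination: sin δ = sin ε · sin L_s = sin 5.30° × sin 180.0° = 0.00000, so δ = +0.000°.
cos h₀ = −tan(-61.9°) tan(+0.000°) = 0.0000, h₀ = 1.5708 rad.
Bracket: h₀ sin ϕ sin δ + cos ϕ cos δ sin h₀ = 1.5708×-0.88213×0.00000 + 0.47101×1.00000×1.00000 = -0.000000 + 0.471010 = 0.471010.
Q̄ = (S_0/π) × [bracket] = (2543/π) × 0.471010 = 381.26 W/m².
Ratio Q̄_A / Q̄_B = 460.29 / 381.26 = 1.207.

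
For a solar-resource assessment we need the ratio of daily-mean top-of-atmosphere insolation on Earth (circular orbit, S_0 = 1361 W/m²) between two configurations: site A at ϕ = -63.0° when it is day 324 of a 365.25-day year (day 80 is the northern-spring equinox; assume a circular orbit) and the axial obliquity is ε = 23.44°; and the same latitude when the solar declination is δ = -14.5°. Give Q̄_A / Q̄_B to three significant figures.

Q̄_A / Q̄_B ≈ 1.21

— Configuration A (ϕ=-63.0°):
Solar longitude: L_s = 360° × (324 − 80)/365.25 = 240.493°.
sin δ = sin 23.44° × sin 240.493° = -0.34619, so δ = -20.255°.
cos h₀ = −tan(-63.0°) tan(-20.255°) = -0.7242, h₀ = 2.3807 rad.
Bracket: h₀ sin ϕ sin δ + cos ϕ cos δ sin h₀ = 2.3807×-0.89101×-0.34619 + 0.45399×0.93816×0.68956 = 0.734348 + 0.293694 = 1.028042.
Q̄ = (S_0/π) × [bracket] = (1361/π) × 1.028042 = 445.37 W/m².
— Configuration B (ϕ=-63.0°):
cos h₀ = −tan(-63.0°) tan(-14.500°) = -0.5076, h₀ = 2.1032 rad.
Bracket: h₀ sin ϕ sin δ + cos ϕ cos δ sin h₀ = 2.1032×-0.89101×-0.25038 + 0.45399×0.96815×0.86161 = 0.469205 + 0.378704 = 0.847909.
Q̄ = (S_0/π) × [bracket] = (1361/π) × 0.847909 = 367.33 W/m².
Ratio Q̄_A / Q̄_B = 445.37 / 367.33 = 1.212.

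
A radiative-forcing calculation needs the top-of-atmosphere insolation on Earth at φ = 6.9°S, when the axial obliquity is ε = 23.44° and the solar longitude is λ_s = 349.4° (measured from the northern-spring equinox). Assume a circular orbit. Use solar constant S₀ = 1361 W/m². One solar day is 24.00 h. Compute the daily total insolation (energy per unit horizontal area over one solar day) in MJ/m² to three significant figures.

37.6 MJ/m²

Solar declination: sin δ = sin ε · sin λ_s = sin 23.44° × sin 349.4° = -0.07317, so δ = -4.196°.
cos H₀ = −tan(-6.9°) tan(-4.196°) = -0.0089, H₀ = 1.5797 rad.
Bracket: H₀ sin φ sin δ + cos φ cos δ sin H₀ = 1.5797×-0.12014×-0.07317 + 0.99276×0.99732×0.99996 = 0.013887 + 0.990060 = 1.003947.
Q̄ = (S₀/π) × [bracket] = (1361/π) × 1.003947 = 434.93 W/m².
Daily total = Q̄ × 24.00 h × 3600 s/h = 434.93 × 24.00 × 3600 / 10⁶ = 37.58 MJ/m².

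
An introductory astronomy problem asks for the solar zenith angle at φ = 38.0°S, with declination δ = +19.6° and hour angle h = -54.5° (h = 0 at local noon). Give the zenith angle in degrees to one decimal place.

cos θ_z = sin φ sin δ + cos φ cos δ cos h = -0.206525 + 0.431086 = 0.224561.
θ_z = arccos(0.224561) = 77.0°.

θ_z = 77.0°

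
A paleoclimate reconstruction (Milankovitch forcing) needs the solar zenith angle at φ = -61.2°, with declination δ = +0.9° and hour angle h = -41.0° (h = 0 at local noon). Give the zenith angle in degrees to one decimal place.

θ_z = 69.5°

cos θ_z = sin φ sin δ + cos φ cos δ cos h = -0.013764 + 0.363539 = 0.349775.
θ_z = arccos(0.349775) = 69.5°.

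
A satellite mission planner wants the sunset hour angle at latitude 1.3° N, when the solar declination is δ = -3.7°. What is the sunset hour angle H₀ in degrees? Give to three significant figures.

H₀ = 89.9°

cos H₀ = −tan φ · tan δ = −tan(+1.3°) × tan(-3.700°) = 0.0015, so H₀ = 1.5693 rad = 89.92°.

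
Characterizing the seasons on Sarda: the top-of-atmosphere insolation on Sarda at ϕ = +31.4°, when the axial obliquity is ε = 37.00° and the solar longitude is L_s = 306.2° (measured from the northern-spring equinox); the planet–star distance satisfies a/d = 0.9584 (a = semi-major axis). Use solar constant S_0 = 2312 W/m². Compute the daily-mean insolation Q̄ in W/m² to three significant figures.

Q̄ ≈ 265 W/m²

Solar declination: sin δ = sin ε · sin L_s = sin 37.00° × sin 306.2° = -0.48564, so δ = -29.054°.
cos h₀ = −tan(+31.4°) tan(-29.054°) = 0.3391, h₀ = 1.2248 rad.
Bracket: h₀ sin ϕ sin δ + cos ϕ cos δ sin h₀ = 1.2248×0.52101×-0.48564 + 0.85355×0.87416×0.94075 = -0.309903 + 0.701931 = 0.392028.
Inverse-square distance factor (a/d)² = 0.9584² = 0.918531.
Q̄ = (S_0/π) × 0.918531 × [bracket] = (2312/π) × 0.918531 × 0.392028 = 265.0 W/m².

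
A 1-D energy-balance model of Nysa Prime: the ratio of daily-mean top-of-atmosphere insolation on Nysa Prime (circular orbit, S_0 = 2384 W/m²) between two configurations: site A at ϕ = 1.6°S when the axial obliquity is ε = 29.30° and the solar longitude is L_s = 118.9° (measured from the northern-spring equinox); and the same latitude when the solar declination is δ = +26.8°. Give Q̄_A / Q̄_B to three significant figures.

— Configuration A (ϕ=-1.6°):
Solar declination: sin δ = sin ε · sin L_s = sin 29.30° × sin 118.9° = 0.42844, so δ = +25.368°.
cos h₀ = −tan(-1.6°) tan(+25.368°) = 0.0132, h₀ = 1.5576 rad.
Bracket: h₀ sin ϕ sin δ + cos ϕ cos δ sin h₀ = 1.5576×-0.02792×0.42844 + 0.99961×0.90357×0.99991 = -0.018632 + 0.903136 = 0.884504.
Q̄ = (S_0/π) × [bracket] = (2384/π) × 0.884504 = 671.21 W/m².
— Configuration B (ϕ=-1.6°):
cos h₀ = −tan(-1.6°) tan(+26.800°) = 0.0141, h₀ = 1.5567 rad.
Bracket: h₀ sin ϕ sin δ + cos ϕ cos δ sin h₀ = 1.5567×-0.02792×0.45088 + 0.99961×0.89259×0.99990 = -0.019597 + 0.892153 = 0.872556.
Q̄ = (S_0/π) × [bracket] = (2384/π) × 0.872556 = 662.14 W/m².
Ratio Q̄_A / Q̄_B = 671.21 / 662.14 = 1.014.

Q̄_A / Q̄_B ≈ 1.01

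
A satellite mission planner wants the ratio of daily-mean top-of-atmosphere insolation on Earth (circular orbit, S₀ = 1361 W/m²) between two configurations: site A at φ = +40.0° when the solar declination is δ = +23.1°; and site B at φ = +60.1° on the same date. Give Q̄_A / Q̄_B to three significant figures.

— Configuration A (φ=+40.0°):
cos H₀ = −tan(+40.0°) tan(+23.100°) = -0.3579, H₀ = 1.9368 rad.
Bracket: H₀ sin φ sin δ + cos φ cos δ sin H₀ = 1.9368×0.64279×0.39234 + 0.76604×0.91982×0.93376 = 0.488446 + 0.657945 = 1.146391.
Q̄ = (S₀/π) × [bracket] = (1361/π) × 1.146391 = 496.64 W/m².
— Configuration B (φ=+60.1°):
cos H₀ = −tan(+60.1°) tan(+23.100°) = -0.7418, H₀ = 2.4065 rad.
Bracket: H₀ sin φ sin δ + cos φ cos δ sin H₀ = 2.4065×0.86690×0.39234 + 0.49849×0.91982×0.67066 = 0.818498 + 0.307512 = 1.126010.
Q̄ = (S₀/π) × [bracket] = (1361/π) × 1.126010 = 487.81 W/m².
Ratio Q̄_A / Q̄_B = 496.64 / 487.81 = 1.018.

Q̄_A / Q̄_B ≈ 1.02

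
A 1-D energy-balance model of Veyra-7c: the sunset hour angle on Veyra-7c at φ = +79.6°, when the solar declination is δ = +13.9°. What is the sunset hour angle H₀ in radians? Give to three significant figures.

H₀ = 3.14 rad

Sunrise equation: cos H₀ = −tan φ · tan δ = -1.3484 ≤ −1, so the host star never sets (polar day) and H₀ = π.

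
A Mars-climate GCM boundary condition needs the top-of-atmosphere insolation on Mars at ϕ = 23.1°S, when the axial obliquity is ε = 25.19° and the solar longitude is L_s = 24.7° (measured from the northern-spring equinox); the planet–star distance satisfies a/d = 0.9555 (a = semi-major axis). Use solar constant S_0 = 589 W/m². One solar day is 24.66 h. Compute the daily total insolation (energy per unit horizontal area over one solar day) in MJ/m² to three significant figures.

Solar declination: sin δ = sin ε · sin L_s = sin 25.19° × sin 24.7° = 0.17785, so δ = +10.245°.
cos h₀ = −tan(-23.1°) tan(+10.245°) = 0.0771, h₀ = 1.4936 rad.
Bracket: h₀ sin ϕ sin δ + cos ϕ cos δ sin h₀ = 1.4936×-0.39234×0.17785 + 0.91982×0.98406×0.99702 = -0.104220 + 0.902461 = 0.798241.
Inverse-square distance factor (a/d)² = 0.9555² = 0.912980.
Q̄ = (S_0/π) × 0.912980 × [bracket] = (589/π) × 0.912980 × 0.798241 = 136.63 W/m².
Daily total = Q̄ × 24.66 h × 3600 s/h = 136.63 × 24.66 × 3600 / 10⁶ = 12.13 MJ/m².

12.1 MJ/m²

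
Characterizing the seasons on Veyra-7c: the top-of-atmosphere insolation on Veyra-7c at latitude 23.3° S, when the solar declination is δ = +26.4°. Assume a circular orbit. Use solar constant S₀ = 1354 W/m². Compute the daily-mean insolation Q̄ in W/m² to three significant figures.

Q̄ ≈ 244 W/m²

cos H₀ = −tan(-23.3°) tan(+26.400°) = 0.2138, H₀ = 1.3553 rad.
Bracket: H₀ sin φ sin δ + cos φ cos δ sin H₀ = 1.3553×-0.39555×0.44464 + 0.91845×0.89571×0.97688 = -0.238367 + 0.803645 = 0.565278.
Q̄ = (S₀/π) × [bracket] = (1354/π) × 0.565278 = 243.6 W/m².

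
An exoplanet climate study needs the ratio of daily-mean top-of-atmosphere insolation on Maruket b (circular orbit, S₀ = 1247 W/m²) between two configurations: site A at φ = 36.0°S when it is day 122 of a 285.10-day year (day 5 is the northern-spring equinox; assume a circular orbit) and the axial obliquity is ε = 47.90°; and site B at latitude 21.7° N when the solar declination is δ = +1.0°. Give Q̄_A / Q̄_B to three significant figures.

Q̄_A / Q̄_B ≈ 0.441

— Configuration A (φ=-36.0°):
Solar longitude: λ_s = 360° × (122 − 5)/285.10 = 147.738°.
sin δ = sin 47.90° × sin 147.738° = 0.39606, so δ = +23.332°.
cos H₀ = −tan(-36.0°) tan(+23.332°) = 0.3134, H₀ = 1.2520 rad.
Bracket: H₀ sin φ sin δ + cos φ cos δ sin H₀ = 1.2520×-0.58779×0.39606 + 0.80902×0.91822×0.94963 = -0.291466 + 0.705441 = 0.413975.
Q̄ = (S₀/π) × [bracket] = (1247/π) × 0.413975 = 164.32 W/m².
— Configuration B (φ=+21.7°):
cos H₀ = −tan(+21.7°) tan(+1.000°) = -0.0069, H₀ = 1.5777 rad.
Bracket: H₀ sin φ sin δ + cos φ cos δ sin H₀ = 1.5777×0.36975×0.01745 + 0.92913×0.99985×0.99998 = 0.010180 + 0.928972 = 0.939152.
Q̄ = (S₀/π) × [bracket] = (1247/π) × 0.939152 = 372.78 W/m².
Ratio Q̄_A / Q̄_B = 164.32 / 372.78 = 0.4408.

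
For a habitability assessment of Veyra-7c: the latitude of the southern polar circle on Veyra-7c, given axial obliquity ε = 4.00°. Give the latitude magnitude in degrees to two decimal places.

The polar circle is the lowest latitude that experiences at least one full rotation of continuous darkness at the northern-summer solstice; it lies at |φ| = 90° − ε = 90° − 4.00° = 86.00°.

86.00°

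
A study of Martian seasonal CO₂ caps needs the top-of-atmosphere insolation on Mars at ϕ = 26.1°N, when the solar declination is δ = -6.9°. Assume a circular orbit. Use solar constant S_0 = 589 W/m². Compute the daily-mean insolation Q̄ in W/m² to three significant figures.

cos h₀ = −tan(+26.1°) tan(-6.900°) = 0.0593, h₀ = 1.5115 rad.
Bracket: h₀ sin ϕ sin δ + cos ϕ cos δ sin h₀ = 1.5115×0.43994×-0.12014 + 0.89803×0.99276×0.99824 = -0.079889 + 0.889959 = 0.810070.
Q̄ = (S_0/π) × [bracket] = (589/π) × 0.810070 = 151.9 W/m².

Q̄ ≈ 152 W/m²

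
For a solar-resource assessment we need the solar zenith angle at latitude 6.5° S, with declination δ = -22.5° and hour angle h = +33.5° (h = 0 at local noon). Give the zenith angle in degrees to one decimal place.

θ_z = 36.0°

cos θ_z = sin φ sin δ + cos φ cos δ cos h = 0.043321 + 0.765458 = 0.808779.
θ_z = arccos(0.808779) = 36.0°.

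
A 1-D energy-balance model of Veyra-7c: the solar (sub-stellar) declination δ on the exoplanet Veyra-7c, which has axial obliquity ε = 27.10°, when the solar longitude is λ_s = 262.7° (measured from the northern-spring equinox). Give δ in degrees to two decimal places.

δ = -26.86°

sin δ = sin ε · sin λ_s = sin 27.10° × sin 262.7° = -0.451852.
δ = arcsin(-0.451852) = -26.86°.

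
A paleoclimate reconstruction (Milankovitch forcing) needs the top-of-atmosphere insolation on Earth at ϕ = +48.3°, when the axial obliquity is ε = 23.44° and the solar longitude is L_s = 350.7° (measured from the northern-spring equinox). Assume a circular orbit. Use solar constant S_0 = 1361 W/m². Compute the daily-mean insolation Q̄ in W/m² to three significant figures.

Q̄ ≈ 256 W/m²

Solar declination: sin δ = sin ε · sin L_s = sin 23.44° × sin 350.7° = -0.06428, so δ = -3.686°.
cos h₀ = −tan(+48.3°) tan(-3.686°) = 0.0723, h₀ = 1.4984 rad.
Bracket: h₀ sin ϕ sin δ + cos ϕ cos δ sin h₀ = 1.4984×0.74664×-0.06428 + 0.66523×0.99793×0.99738 = -0.071914 + 0.662114 = 0.590200.
Q̄ = (S_0/π) × [bracket] = (1361/π) × 0.590200 = 255.7 W/m².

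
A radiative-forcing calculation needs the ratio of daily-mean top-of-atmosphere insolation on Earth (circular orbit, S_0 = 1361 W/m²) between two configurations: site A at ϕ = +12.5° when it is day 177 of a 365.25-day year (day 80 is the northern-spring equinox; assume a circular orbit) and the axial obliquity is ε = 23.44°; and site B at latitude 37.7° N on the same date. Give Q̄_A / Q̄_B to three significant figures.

Q̄_A / Q̄_B ≈ 0.902

— Configuration A (ϕ=+12.5°):
Solar longitude: L_s = 360° × (177 − 80)/365.25 = 95.606°.
sin δ = sin 23.44° × sin 95.606° = 0.39589, so δ = +23.321°.
cos h₀ = −tan(+12.5°) tan(+23.321°) = -0.0956, h₀ = 1.6665 rad.
Bracket: h₀ sin ϕ sin δ + cos ϕ cos δ sin h₀ = 1.6665×0.21644×0.39589 + 0.97630×0.91830×0.99542 = 0.142796 + 0.892430 = 1.035226.
Q̄ = (S_0/π) × [bracket] = (1361/π) × 1.035226 = 448.48 W/m².
— Configuration B (ϕ=+37.7°):
cos h₀ = −tan(+37.7°) tan(+23.321°) = -0.3332, h₀ = 1.9105 rad.
Bracket: h₀ sin ϕ sin δ + cos ϕ cos δ sin h₀ = 1.9105×0.61153×0.39589 + 0.79122×0.91830×0.94286 = 0.462529 + 0.685061 = 1.147590.
Q̄ = (S_0/π) × [bracket] = (1361/π) × 1.147590 = 497.16 W/m².
Ratio Q̄_A / Q̄_B = 448.48 / 497.16 = 0.9021.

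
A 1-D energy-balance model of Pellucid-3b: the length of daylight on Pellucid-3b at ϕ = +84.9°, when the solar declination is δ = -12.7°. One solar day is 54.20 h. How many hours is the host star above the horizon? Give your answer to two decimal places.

cos h₀ = −tan ϕ · tan δ = 2.5251 ≥ 1, so the host star never rises (polar night) and h₀ = 0.
Daylight = 2h₀/(2π) × 54.20 h = (0.0000/π) × 54.20 = 0.00 h.

0.00 h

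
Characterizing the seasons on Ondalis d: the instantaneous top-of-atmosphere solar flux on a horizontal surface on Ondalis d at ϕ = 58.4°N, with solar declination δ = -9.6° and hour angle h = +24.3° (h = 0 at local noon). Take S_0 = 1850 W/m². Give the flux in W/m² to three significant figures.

608 W/m²

cos θ_z = sin ϕ sin δ + cos ϕ cos δ cos h = -0.142041 + 0.470875 = 0.328834.
Flux = S_0 · cos θ_z = 1850 × 0.328834 = 608.3 W/m².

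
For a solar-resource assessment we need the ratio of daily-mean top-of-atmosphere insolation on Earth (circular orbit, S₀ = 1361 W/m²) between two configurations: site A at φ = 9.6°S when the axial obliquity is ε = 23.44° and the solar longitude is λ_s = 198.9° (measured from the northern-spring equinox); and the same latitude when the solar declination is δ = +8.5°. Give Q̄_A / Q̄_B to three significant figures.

Q̄_A / Q̄_B ≈ 1.08

— Configuration A (φ=-9.6°):
Solar declination: sin δ = sin ε · sin λ_s = sin 23.44° × sin 198.9° = -0.12885, so δ = -7.403°.
cos H₀ = −tan(-9.6°) tan(-7.403°) = -0.0220, H₀ = 1.5928 rad.
Bracket: H₀ sin φ sin δ + cos φ cos δ sin H₀ = 1.5928×-0.16677×-0.12885 + 0.98600×0.99166×0.99976 = 0.034227 + 0.977542 = 1.011769.
Q̄ = (S₀/π) × [bracket] = (1361/π) × 1.011769 = 438.32 W/m².
— Configuration B (φ=-9.6°):
cos H₀ = −tan(-9.6°) tan(+8.500°) = 0.0253, H₀ = 1.5455 rad.
Bracket: H₀ sin φ sin δ + cos φ cos δ sin H₀ = 1.5455×-0.16677×0.14781 + 0.98600×0.98902×0.99968 = -0.038097 + 0.974862 = 0.936765.
Q̄ = (S₀/π) × [bracket] = (1361/π) × 0.936765 = 405.83 W/m².
Ratio Q̄_A / Q̄_B = 438.32 / 405.83 = 1.080.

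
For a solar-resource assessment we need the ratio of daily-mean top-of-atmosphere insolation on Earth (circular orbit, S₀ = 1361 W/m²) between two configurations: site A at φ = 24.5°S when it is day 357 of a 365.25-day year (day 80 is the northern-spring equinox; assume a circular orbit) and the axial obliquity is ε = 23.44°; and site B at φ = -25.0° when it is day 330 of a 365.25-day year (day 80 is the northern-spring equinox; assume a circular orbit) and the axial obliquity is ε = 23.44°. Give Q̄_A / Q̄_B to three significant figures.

Q̄_A / Q̄_B ≈ 1.01

— Configuration A (φ=-24.5°):
Solar longitude: λ_s = 360° × (357 − 80)/365.25 = 273.018°.
sin δ = sin 23.44° × sin 273.018° = -0.39724, so δ = -23.406°.
cos H₀ = −tan(-24.5°) tan(-23.406°) = -0.1973, H₀ = 1.7694 rad.
Bracket: H₀ sin φ sin δ + cos φ cos δ sin H₀ = 1.7694×-0.41469×-0.39724 + 0.90996×0.91772×0.98035 = 0.291476 + 0.818679 = 1.110155.
Q̄ = (S₀/π) × [bracket] = (1361/π) × 1.110155 = 480.94 W/m².
— Configuration B (φ=-25.0°):
Solar longitude: λ_s = 360° × (330 − 80)/365.25 = 246.407°.
sin δ = sin 23.44° × sin 246.407° = -0.36454, so δ = -21.379°.
cos H₀ = −tan(-25.0°) tan(-21.379°) = -0.1825, H₀ = 1.7544 rad.
Bracket: H₀ sin φ sin δ + cos φ cos δ sin H₀ = 1.7544×-0.42262×-0.36454 + 0.90631×0.93119×0.98320 = 0.270286 + 0.829769 = 1.100055.
Q̄ = (S₀/π) × [bracket] = (1361/π) × 1.100055 = 476.57 W/m².
Ratio Q̄_A / Q̄_B = 480.94 / 476.57 = 1.009.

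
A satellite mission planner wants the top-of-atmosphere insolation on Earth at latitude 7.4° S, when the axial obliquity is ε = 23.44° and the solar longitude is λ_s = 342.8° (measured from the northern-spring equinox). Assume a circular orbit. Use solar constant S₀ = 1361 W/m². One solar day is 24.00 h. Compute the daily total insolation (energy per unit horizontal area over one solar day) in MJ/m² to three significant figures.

Solar declination: sin δ = sin ε · sin λ_s = sin 23.44° × sin 342.8° = -0.11763, so δ = -6.755°.
cos H₀ = −tan(-7.4°) tan(-6.755°) = -0.0154, H₀ = 1.5862 rad.
Bracket: H₀ sin φ sin δ + cos φ cos δ sin H₀ = 1.5862×-0.12880×-0.11763 + 0.99167×0.99306×0.99988 = 0.024032 + 0.984670 = 1.008702.
Q̄ = (S₀/π) × [bracket] = (1361/π) × 1.008702 = 436.99 W/m².
Daily total = Q̄ × 24.00 h × 3600 s/h = 436.99 × 24.00 × 3600 / 10⁶ = 37.76 MJ/m².

37.8 MJ/m²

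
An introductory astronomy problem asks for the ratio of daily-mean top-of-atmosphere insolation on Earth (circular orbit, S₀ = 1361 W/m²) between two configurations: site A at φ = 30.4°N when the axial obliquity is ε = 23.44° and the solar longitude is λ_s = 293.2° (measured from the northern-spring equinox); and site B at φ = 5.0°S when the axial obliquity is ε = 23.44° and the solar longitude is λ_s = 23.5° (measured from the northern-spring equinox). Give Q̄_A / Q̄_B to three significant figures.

— Configuration A (φ=+30.4°):
Solar declination: sin δ = sin ε · sin λ_s = sin 23.44° × sin 293.2° = -0.36562, so δ = -21.446°.
cos H₀ = −tan(+30.4°) tan(-21.446°) = 0.2305, H₀ = 1.3382 rad.
Bracket: H₀ sin φ sin δ + cos φ cos δ sin H₀ = 1.3382×0.50603×-0.36562 + 0.86251×0.93076×0.97308 = -0.247587 + 0.781179 = 0.533592.
Q̄ = (S₀/π) × [bracket] = (1361/π) × 0.533592 = 231.16 W/m².
— Configuration B (φ=-5.0°):
Solar declination: sin δ = sin ε · sin λ_s = sin 23.44° × sin 23.5° = 0.15862, so δ = +9.127°.
cos H₀ = −tan(-5.0°) tan(+9.127°) = 0.0141, H₀ = 1.5567 rad.
Bracket: H₀ sin φ sin δ + cos φ cos δ sin H₀ = 1.5567×-0.08716×0.15862 + 0.99619×0.98734×0.99990 = -0.021522 + 0.983480 = 0.961958.
Q̄ = (S₀/π) × [bracket] = (1361/π) × 0.961958 = 416.74 W/m².
Ratio Q̄_A / Q̄_B = 231.16 / 416.74 = 0.5547.

Q̄_A / Q̄_B ≈ 0.555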